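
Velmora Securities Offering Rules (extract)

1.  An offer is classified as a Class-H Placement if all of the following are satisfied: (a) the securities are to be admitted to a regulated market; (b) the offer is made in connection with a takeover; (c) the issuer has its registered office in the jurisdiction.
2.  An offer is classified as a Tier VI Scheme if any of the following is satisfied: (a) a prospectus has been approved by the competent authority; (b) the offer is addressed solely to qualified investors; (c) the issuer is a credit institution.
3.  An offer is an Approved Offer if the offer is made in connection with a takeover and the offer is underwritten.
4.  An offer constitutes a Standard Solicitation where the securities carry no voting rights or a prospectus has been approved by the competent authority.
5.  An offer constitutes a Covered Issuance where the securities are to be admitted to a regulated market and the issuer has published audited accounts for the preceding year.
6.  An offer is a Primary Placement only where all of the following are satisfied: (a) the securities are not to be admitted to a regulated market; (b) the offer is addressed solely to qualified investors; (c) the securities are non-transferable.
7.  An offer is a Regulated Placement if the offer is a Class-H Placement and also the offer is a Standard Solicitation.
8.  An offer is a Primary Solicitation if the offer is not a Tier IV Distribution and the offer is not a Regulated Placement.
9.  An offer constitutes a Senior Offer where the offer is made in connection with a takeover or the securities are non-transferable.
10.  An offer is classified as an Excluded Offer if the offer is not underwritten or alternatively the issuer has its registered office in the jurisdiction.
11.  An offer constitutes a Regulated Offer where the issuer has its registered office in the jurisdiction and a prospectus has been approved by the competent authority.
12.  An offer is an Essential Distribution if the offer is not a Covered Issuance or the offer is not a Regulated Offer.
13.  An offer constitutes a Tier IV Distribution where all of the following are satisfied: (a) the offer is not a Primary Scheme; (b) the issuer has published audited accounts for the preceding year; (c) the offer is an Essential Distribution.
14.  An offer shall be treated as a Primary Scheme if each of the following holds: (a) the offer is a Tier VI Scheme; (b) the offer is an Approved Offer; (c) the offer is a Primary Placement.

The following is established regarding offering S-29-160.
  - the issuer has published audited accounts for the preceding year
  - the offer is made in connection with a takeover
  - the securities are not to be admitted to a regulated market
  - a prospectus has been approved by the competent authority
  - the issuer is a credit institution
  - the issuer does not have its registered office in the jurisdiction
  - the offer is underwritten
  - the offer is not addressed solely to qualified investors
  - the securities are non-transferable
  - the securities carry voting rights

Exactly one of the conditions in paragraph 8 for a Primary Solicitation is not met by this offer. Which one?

Tier IV Distribution

paragraph 2 — Tier VI Scheme: [a prospectus has been approved by the competent authority? yes] OR [the offer is addressed solely to qualified investors? no] OR [the issuer is a credit institution? yes] → satisfied.
paragraph 3 — Approved Offer: [the offer is made in connection with a takeover? yes] AND [the offer is underwritten? yes] → satisfied.
paragraph 6 — Primary Placement: [the securities are not to be admitted to a regulated market? yes] AND [the offer is addressed solely to qualified investors? no] AND [the securities are non-transferable? yes] → not satisfied.
paragraph 14 — Primary Scheme: [Tier VI Scheme (paragraph 2)? yes] AND [Approved Offer (paragraph 3)? yes] AND [Primary Placement (paragraph 6)? no] → not satisfied.
paragraph 5 — Covered Issuance: [the securities are to be admitted to a regulated market? no] AND [the issuer has published audited accounts for the preceding year? yes] → not satisfied.
paragraph 11 — Regulated Offer: [the issuer has its registered office in the jurisdiction? no] AND [a prospectus has been approved by the competent authority? yes] → not satisfied.
paragraph 12 — Essential Distribution: [not a Covered Issuance (paragraph 5)? yes] OR [not a Regulated Offer (paragraph 11)? yes] → satisfied.
paragraph 13 — Tier IV Distribution: [not a Primary Scheme (paragraph 14)? yes] AND [the issuer has published audited accounts for the preceding year? yes] AND [Essential Distribution (paragraph 12)? yes] → satisfied.
paragraph 1 — Class-H Placement: [the securities are to be admitted to a regulated market? no] AND [the offer is made in connection with a takeover? yes] AND [the issuer has its registered office in the jurisdiction? no] → not satisfied.
paragraph 4 — Standard Solicitation: [the securities carry no voting rights? no] OR [a prospectus has been approved by the competent authority? yes] → satisfied.
paragraph 7 — Regulated Placement: [Class-H Placement (paragraph 1)? no] AND [Standard Solicitation (paragraph 4)? yes] → not satisfied.
paragraph 8 — Primary Solicitation: [not a Tier IV Distribution (paragraph 13)? no] AND [not a Regulated Placement (paragraph 7)? yes] → not satisfied.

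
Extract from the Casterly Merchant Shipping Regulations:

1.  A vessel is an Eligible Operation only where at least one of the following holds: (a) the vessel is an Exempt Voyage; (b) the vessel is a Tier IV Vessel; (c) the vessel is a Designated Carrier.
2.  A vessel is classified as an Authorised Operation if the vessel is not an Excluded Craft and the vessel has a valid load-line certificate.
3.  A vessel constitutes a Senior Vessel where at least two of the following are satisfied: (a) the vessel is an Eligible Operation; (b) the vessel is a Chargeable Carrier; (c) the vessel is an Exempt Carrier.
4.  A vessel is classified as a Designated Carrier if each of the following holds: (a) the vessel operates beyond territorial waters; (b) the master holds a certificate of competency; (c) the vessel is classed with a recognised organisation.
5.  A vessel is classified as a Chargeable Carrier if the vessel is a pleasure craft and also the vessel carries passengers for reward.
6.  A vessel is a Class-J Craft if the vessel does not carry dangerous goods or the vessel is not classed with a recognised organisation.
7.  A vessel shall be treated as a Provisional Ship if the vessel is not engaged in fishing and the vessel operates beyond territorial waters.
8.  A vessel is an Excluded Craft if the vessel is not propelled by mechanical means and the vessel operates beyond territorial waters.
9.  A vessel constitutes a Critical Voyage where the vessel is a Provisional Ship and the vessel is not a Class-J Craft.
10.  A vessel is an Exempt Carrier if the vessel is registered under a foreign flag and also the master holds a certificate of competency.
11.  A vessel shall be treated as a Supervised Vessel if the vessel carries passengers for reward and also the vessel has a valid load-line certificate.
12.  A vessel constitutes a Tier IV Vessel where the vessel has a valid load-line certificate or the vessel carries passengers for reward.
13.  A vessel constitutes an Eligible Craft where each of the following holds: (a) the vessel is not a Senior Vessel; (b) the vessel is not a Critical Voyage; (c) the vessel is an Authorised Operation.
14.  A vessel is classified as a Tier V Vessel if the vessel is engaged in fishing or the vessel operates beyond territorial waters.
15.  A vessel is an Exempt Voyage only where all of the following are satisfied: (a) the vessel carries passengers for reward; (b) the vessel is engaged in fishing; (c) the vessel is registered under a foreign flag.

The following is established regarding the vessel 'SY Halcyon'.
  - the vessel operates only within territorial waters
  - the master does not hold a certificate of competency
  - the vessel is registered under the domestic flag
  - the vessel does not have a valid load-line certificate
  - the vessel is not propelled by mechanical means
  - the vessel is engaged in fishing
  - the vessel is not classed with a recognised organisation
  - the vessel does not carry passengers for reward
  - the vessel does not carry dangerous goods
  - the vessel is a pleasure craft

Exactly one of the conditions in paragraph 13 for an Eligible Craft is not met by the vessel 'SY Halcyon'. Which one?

Authorised Operation

Under paragraph 15: the vessel carries passengers for reward? no; and the vessel is engaged in fishing? yes; and the vessel is registered under a foreign flag? no. So the vessel is not an Exempt Voyage.
Under paragraph 12: the vessel has a valid load-line certificate? no; or the vessel carries passengers for reward? no. So the vessel is not a Tier IV Vessel.
Under paragraph 4: the vessel operates beyond territorial waters? no; and the master holds a certificate of competency? no; and the vessel is classed with a recognised organisation? no. So the vessel is not a Designated Carrier.
Under paragraph 1: Exempt Voyage (paragraph 15)? no; or Tier IV Vessel (paragraph 12)? no; or Designated Carrier (paragraph 4)? no. So the vessel is not an Eligible Operation.
Under paragraph 5: the vessel is a pleasure craft? yes; and the vessel carries passengers for reward? no. So the vessel is not a Chargeable Carrier.
Under paragraph 10: the vessel is registered under a foreign flag? no; and the master holds a certificate of competency? no. So the vessel is not an Exempt Carrier.
Under paragraph 3: Eligible Operation (paragraph 1)? no; Chargeable Carrier (paragraph 5)? no; Exempt Carrier (paragraph 10)? no — 0 of 3 hold (need ≥2) → not satisfied.
Under paragraph 7: the vessel is not engaged in fishing? no; and the vessel operates beyond territorial waters? no. So the vessel is not a Provisional Ship.
Under paragraph 6: the vessel does not carry dangerous goods? yes; or the vessel is not classed with a recognised organisation? yes. So the vessel is a Class-J Craft.
Under paragraph 9: Provisional Ship (paragraph 7)? no; and not a Class-J Craft (paragraph 6)? no. So the vessel is not a Critical Voyage.
Under paragraph 8: the vessel is not propelled by mechanical means? yes; and the vessel operates beyond territorial waters? no. So the vessel is not an Excluded Craft.
Under paragraph 2: not an Excluded Craft (paragraph 8)? yes; and the vessel has a valid load-line certificate? no. So the vessel is not an Authorised Operation.
Under paragraph 13: not a Senior Vessel (paragraph 3)? yes; and not a Critical Voyage (paragraph 9)? yes; and Authorised Operation (paragraph 2)? no. So the vessel is not an Eligible Craft.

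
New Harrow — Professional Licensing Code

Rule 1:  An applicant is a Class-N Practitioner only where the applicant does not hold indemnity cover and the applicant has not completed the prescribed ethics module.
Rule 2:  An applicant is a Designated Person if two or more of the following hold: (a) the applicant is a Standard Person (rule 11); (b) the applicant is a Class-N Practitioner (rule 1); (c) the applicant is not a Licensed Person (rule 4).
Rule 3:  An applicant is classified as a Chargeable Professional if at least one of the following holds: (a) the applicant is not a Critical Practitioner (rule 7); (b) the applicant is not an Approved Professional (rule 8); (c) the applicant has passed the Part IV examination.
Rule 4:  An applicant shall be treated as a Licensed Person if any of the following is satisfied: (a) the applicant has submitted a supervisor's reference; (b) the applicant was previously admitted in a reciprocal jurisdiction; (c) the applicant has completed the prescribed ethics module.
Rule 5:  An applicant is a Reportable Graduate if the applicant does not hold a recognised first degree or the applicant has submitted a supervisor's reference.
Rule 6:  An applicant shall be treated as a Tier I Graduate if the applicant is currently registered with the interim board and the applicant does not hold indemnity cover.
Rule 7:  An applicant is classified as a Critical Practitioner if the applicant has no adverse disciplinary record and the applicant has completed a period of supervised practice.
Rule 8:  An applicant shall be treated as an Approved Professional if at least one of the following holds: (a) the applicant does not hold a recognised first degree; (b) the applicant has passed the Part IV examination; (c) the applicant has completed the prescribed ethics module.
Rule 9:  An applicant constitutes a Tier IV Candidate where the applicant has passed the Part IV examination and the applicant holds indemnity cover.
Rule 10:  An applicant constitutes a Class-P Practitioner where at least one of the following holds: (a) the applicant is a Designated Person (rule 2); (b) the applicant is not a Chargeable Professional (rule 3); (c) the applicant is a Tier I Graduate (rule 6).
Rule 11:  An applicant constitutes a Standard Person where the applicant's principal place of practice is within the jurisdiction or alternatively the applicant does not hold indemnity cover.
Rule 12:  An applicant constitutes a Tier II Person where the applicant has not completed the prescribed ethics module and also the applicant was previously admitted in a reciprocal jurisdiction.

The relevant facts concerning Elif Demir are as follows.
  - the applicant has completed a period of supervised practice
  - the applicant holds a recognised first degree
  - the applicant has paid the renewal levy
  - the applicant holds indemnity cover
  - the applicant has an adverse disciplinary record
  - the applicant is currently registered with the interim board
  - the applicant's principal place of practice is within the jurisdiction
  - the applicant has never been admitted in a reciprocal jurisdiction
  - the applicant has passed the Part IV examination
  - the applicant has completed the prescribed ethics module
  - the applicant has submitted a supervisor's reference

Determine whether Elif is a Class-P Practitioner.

rule 11 — Standard Person: [the applicant's principal place of practice is within the jurisdiction? yes] OR [the applicant does not hold indemnity cover? no] → satisfied.
rule 1 — Class-N Practitioner: [the applicant does not hold indemnity cover? no] AND [the applicant has not completed the prescribed ethics module? no] → not satisfied.
rule 4 — Licensed Person: [the applicant has submitted a supervisor's reference? yes] OR [the applicant was previously admitted in a reciprocal jurisdiction? no] OR [the applicant has completed the prescribed ethics module? yes] → satisfied.
rule 2 — Designated Person: Standard Person (rule 11)? yes; Class-N Practitioner (rule 1)? no; not a Licensed Person (rule 4)? no — 1 of 3 hold (need ≥2) → not satisfied.
rule 7 — Critical Practitioner: [the applicant has no adverse disciplinary record? no] AND [the applicant has completed a period of supervised practice? yes] → not satisfied.
rule 8 — Approved Professional: [the applicant does not hold a recognised first degree? no] OR [the applicant has passed the Part IV examination? yes] OR [the applicant has completed the prescribed ethics module? yes] → satisfied.
rule 3 — Chargeable Professional: [not a Critical Practitioner (rule 7)? yes] OR [not an Approved Professional (rule 8)? no] OR [the applicant has passed the Part IV examination? yes] → satisfied.
rule 6 — Tier I Graduate: [the applicant is currently registered with the interim board? yes] AND [the applicant does not hold indemnity cover? no] → not satisfied.
rule 10 — Class-P Practitioner: [Designated Person (rule 2)? no] OR [not a Chargeable Professional (rule 3)? no] OR [Tier I Graduate (rule 6)? no] → not satisfied.

No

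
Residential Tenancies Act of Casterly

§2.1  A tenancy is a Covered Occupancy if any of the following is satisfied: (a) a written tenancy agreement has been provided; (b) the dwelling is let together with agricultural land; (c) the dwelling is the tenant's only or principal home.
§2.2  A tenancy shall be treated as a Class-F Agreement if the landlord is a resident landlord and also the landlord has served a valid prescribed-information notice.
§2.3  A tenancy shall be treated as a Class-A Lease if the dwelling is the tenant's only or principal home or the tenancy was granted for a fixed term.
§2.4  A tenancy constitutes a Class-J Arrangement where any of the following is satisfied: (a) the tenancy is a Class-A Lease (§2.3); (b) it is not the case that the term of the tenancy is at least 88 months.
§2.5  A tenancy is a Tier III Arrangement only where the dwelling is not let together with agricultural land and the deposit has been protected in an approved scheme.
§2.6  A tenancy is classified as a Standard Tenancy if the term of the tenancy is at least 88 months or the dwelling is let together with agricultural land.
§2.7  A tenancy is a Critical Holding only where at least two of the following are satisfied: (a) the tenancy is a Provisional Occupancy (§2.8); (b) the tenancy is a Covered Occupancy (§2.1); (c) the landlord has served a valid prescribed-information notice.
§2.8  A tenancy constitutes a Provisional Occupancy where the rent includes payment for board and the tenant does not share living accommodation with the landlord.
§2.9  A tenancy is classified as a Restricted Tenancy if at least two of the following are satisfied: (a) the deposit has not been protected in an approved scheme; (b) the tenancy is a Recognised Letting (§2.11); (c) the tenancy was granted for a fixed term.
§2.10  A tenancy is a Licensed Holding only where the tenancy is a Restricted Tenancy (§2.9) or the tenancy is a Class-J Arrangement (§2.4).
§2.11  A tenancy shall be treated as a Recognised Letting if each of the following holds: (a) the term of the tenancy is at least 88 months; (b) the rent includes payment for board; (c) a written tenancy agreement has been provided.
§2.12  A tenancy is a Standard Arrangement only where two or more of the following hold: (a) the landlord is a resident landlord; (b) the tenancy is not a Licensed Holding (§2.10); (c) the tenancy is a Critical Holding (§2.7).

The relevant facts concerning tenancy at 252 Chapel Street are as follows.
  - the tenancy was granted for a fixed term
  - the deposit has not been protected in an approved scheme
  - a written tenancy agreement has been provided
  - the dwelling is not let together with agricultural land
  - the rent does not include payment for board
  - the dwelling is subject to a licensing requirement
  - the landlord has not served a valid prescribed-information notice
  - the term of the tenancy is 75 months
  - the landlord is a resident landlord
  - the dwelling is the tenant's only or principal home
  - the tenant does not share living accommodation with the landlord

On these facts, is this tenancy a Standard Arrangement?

§2.11 — Recognised Letting: [term of the tenancy: 75 months ≥ 88 months? no] AND [the rent includes payment for board? no] AND [a written tenancy agreement has been provided? yes] → not satisfied.
§2.9 — Restricted Tenancy: the deposit has not been protected in an approved scheme? yes; Recognised Letting (§2.11)? no; the tenancy was granted for a fixed term? yes — 2 of 3 hold (need ≥2) → satisfied.
§2.3 — Class-A Lease: [the dwelling is the tenant's only or principal home? yes] OR [the tenancy was granted for a fixed term? yes] → satisfied.
§2.4 — Class-J Arrangement: [Class-A Lease (§2.3)? yes] OR [term of the tenancy: 75 months ≥ 88 months? no, so negated condition yes] → satisfied.
§2.10 — Licensed Holding: [Restricted Tenancy (§2.9)? yes] OR [Class-J Arrangement (§2.4)? yes] → satisfied.
§2.8 — Provisional Occupancy: [the rent includes payment for board? no] AND [the tenant does not share living accommodation with the landlord? yes] → not satisfied.
§2.1 — Covered Occupancy: [a written tenancy agreement has been provided? yes] OR [the dwelling is let together with agricultural land? no] OR [the dwelling is the tenant's only or principal home? yes] → satisfied.
§2.7 — Critical Holding: Provisional Occupancy (§2.8)? no; Covered Occupancy (§2.1)? yes; the landlord has served a valid prescribed-information notice? no — 1 of 3 hold (need ≥2) → not satisfied.
§2.12 — Standard Arrangement: the landlord is a resident landlord? yes; not a Licensed Holding (§2.10)? no; Critical Holding (§2.7)? no — 1 of 3 hold (need ≥2) → not satisfied.

No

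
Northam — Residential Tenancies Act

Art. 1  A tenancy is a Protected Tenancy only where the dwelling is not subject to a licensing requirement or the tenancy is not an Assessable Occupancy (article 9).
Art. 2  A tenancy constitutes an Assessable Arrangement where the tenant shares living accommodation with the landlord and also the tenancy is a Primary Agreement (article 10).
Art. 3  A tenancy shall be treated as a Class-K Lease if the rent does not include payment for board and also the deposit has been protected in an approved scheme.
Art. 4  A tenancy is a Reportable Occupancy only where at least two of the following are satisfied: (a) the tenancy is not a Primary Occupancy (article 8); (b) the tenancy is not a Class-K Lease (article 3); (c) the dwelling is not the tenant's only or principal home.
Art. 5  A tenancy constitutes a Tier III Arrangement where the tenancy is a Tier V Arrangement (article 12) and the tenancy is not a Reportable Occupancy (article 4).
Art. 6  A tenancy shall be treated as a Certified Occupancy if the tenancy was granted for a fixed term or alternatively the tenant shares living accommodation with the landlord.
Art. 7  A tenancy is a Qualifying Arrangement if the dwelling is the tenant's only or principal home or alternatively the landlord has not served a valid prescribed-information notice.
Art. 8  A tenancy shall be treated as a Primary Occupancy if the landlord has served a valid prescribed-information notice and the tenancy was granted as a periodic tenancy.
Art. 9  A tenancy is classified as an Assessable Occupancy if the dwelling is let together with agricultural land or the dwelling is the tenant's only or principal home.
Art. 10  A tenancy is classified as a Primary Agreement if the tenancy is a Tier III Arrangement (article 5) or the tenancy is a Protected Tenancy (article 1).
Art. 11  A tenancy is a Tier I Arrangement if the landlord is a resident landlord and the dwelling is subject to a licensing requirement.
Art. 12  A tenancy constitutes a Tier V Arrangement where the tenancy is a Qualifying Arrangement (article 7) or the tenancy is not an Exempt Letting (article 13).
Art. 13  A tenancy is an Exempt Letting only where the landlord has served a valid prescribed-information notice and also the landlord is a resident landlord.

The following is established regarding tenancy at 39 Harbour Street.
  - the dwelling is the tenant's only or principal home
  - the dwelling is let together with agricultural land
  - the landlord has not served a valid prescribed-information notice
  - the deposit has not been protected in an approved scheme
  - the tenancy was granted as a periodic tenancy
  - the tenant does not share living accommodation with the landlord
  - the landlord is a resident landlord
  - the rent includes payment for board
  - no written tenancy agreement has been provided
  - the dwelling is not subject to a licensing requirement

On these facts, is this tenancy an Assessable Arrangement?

article 7 — Qualifying Arrangement: [the dwelling is the tenant's only or principal home? yes] OR [the landlord has not served a valid prescribed-information notice? yes] → satisfied.
article 13 — Exempt Letting: [the landlord has served a valid prescribed-information notice? no] AND [the landlord is a resident landlord? yes] → not satisfied.
article 12 — Tier V Arrangement: [Qualifying Arrangement (article 7)? yes] OR [not an Exempt Letting (article 13)? yes] → satisfied.
article 8 — Primary Occupancy: [the landlord has served a valid prescribed-information notice? no] AND [the tenancy was granted as a periodic tenancy? yes] → not satisfied.
article 3 — Class-K Lease: [the rent does not include payment for board? no] AND [the deposit has been protected in an approved scheme? no] → not satisfied.
article 4 — Reportable Occupancy: not a Primary Occupancy (article 8)? yes; not a Class-K Lease (article 3)? yes; the dwelling is not the tenant's only or principal home? no — 2 of 3 hold (need ≥2) → satisfied.
article 5 — Tier III Arrangement: [Tier V Arrangement (article 12)? yes] AND [not a Reportable Occupancy (article 4)? no] → not satisfied.
article 9 — Assessable Occupancy: [the dwelling is let together with agricultural land? yes] OR [the dwelling is the tenant's only or principal home? yes] → satisfied.
article 1 — Protected Tenancy: [the dwelling is not subject to a licensing requirement? yes] OR [not an Assessable Occupancy (article 9)? no] → satisfied.
article 10 — Primary Agreement: [Tier III Arrangement (article 5)? no] OR [Protected Tenancy (article 1)? yes] → satisfied.
article 2 — Assessable Arrangement: [the tenant shares living accommodation with the landlord? no] AND [Primary Agreement (article 10)? yes] → not satisfied.

No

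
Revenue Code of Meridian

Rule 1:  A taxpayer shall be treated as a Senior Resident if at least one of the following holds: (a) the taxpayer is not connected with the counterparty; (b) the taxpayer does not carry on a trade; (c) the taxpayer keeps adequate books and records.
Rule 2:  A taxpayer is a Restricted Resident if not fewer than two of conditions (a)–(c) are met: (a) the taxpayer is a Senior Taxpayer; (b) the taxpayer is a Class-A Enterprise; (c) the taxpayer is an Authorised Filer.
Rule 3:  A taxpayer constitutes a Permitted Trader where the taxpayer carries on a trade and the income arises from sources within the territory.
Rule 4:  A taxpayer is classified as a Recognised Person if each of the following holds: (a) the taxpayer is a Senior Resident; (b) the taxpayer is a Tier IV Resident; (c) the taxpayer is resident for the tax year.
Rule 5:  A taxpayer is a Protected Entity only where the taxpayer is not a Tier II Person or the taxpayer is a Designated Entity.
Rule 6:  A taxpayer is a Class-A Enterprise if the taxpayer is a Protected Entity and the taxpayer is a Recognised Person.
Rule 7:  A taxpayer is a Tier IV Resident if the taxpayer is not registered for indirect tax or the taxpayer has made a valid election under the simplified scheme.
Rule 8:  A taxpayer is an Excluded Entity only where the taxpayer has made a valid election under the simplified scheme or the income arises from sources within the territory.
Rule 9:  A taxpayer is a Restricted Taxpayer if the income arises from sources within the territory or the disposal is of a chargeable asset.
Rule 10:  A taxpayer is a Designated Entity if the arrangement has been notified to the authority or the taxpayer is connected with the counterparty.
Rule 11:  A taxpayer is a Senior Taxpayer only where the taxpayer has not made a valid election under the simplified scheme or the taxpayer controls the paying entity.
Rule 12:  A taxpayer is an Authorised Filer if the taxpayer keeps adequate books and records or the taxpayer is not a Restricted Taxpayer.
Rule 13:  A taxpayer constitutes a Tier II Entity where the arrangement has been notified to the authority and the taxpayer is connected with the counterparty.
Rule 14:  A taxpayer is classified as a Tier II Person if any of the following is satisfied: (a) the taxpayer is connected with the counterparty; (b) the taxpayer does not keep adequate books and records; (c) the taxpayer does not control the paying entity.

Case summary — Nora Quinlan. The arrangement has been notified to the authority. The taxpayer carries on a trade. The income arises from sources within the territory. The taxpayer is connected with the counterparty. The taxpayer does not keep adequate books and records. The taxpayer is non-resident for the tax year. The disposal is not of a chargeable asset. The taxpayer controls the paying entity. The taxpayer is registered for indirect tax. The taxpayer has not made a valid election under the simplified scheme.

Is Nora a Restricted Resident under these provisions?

No

rule 11 — Senior Taxpayer: [the taxpayer has not made a valid election under the simplified scheme? yes] OR [the taxpayer controls the paying entity? yes] → satisfied.
rule 14 — Tier II Person: [the taxpayer is connected with the counterparty? yes] OR [the taxpayer does not keep adequate books and records? yes] OR [the taxpayer does not control the paying entity? no] → satisfied.
rule 10 — Designated Entity: [the arrangement has been notified to the authority? yes] OR [the taxpayer is connected with the counterparty? yes] → satisfied.
rule 5 — Protected Entity: [not a Tier II Person (rule 14)? no] OR [Designated Entity (rule 10)? yes] → satisfied.
rule 1 — Senior Resident: [the taxpayer is not connected with the counterparty? no] OR [the taxpayer does not carry on a trade? no] OR [the taxpayer keeps adequate books and records? no] → not satisfied.
rule 7 — Tier IV Resident: [the taxpayer is not registered for indirect tax? no] OR [the taxpayer has made a valid election under the simplified scheme? no] → not satisfied.
rule 4 — Recognised Person: [Senior Resident (rule 1)? no] AND [Tier IV Resident (rule 7)? no] AND [the taxpayer is resident for the tax year? no] → not satisfied.
rule 6 — Class-A Enterprise: [Protected Entity (rule 5)? yes] AND [Recognised Person (rule 4)? no] → not satisfied.
rule 9 — Restricted Taxpayer: [the income arises from sources within the territory? yes] OR [the disposal is of a chargeable asset? no] → satisfied.
rule 12 — Authorised Filer: [the taxpayer keeps adequate books and records? no] OR [not a Restricted Taxpayer (rule 9)? no] → not satisfied.
rule 2 — Restricted Resident: Senior Taxpayer (rule 11)? yes; Class-A Enterprise (rule 6)? no; Authorised Filer (rule 12)? no — 1 of 3 hold (need ≥2) → not satisfied.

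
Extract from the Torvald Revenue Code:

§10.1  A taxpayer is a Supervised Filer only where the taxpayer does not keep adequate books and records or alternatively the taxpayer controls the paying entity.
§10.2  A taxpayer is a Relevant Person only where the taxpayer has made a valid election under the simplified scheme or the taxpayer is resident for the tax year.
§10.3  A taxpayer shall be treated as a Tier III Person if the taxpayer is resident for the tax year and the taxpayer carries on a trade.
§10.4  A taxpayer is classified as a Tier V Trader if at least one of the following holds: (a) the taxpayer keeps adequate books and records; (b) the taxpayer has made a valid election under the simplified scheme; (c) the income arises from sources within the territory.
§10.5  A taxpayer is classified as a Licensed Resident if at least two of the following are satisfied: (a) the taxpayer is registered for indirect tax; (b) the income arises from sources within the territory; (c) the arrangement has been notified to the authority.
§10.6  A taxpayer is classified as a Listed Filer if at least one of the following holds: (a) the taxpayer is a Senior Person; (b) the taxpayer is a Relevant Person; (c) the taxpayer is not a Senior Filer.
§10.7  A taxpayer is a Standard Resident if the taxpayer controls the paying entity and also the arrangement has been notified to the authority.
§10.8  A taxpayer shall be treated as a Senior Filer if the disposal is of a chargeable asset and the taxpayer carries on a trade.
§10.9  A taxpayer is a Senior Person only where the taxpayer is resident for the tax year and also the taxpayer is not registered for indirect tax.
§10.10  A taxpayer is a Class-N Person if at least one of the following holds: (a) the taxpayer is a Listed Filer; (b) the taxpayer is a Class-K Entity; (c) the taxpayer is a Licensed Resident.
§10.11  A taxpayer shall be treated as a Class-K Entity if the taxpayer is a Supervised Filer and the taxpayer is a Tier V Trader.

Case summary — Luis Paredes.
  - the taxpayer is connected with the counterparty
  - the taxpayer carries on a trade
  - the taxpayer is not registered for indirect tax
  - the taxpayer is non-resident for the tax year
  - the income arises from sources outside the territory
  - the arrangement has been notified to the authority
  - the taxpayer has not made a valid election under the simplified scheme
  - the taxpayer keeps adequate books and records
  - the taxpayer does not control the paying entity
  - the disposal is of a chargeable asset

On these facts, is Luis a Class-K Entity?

Under §10.1: the taxpayer does not keep adequate books and records? no; or the taxpayer controls the paying entity? no. So the taxpayer is not a Supervised Filer.
Under §10.4: the taxpayer keeps adequate books and records? yes; or the taxpayer has made a valid election under the simplified scheme? no; or the income arises from sources within the territory? no. So the taxpayer is a Tier V Trader.
Under §10.11: Supervised Filer (§10.1)? no; and Tier V Trader (§10.4)? yes. So the taxpayer is not a Class-K Entity.

No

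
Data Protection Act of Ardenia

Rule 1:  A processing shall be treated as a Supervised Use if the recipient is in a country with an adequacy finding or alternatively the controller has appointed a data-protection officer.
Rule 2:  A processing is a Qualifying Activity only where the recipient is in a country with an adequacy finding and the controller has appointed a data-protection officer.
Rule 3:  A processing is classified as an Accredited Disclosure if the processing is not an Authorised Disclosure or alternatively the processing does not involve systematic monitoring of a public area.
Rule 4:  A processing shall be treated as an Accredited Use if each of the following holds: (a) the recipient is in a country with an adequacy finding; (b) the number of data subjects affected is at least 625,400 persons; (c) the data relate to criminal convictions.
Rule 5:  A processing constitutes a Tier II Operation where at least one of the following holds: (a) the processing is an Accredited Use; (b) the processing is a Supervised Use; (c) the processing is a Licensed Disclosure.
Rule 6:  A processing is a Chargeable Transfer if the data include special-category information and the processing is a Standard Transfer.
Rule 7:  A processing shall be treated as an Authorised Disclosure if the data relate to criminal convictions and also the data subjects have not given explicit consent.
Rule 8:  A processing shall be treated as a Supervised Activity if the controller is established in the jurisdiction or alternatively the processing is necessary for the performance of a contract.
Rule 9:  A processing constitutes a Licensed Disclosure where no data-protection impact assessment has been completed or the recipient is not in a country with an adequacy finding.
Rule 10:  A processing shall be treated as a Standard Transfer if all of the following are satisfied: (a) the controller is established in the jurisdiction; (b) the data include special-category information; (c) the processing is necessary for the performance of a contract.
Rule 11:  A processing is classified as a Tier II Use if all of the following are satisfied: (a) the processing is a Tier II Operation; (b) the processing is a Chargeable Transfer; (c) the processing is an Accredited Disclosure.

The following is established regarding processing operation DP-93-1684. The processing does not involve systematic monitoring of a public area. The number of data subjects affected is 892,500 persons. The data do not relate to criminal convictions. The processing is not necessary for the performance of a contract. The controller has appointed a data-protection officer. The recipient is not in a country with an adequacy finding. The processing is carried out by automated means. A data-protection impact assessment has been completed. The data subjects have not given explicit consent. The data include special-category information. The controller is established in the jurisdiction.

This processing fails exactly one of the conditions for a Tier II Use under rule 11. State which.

Under rule 4: the recipient is in a country with an adequacy finding? no; and number of data subjects affected: 892,500 persons ≥ 625,400 persons? yes; and the data relate to criminal convictions? no. So the processing is not an Accredited Use.
Under rule 1: the recipient is in a country with an adequacy finding? no; or the controller has appointed a data-protection officer? yes. So the processing is a Supervised Use.
Under rule 9: no data-protection impact assessment has been completed? no; or the recipient is not in a country with an adequacy finding? yes. So the processing is a Licensed Disclosure.
Under rule 5: Accredited Use (rule 4)? no; or Supervised Use (rule 1)? yes; or Licensed Disclosure (rule 9)? yes. So the processing is a Tier II Operation.
Under rule 10: the controller is established in the jurisdiction? yes; and the data include special-category information? yes; and the processing is necessary for the performance of a contract? no. So the processing is not a Standard Transfer.
Under rule 6: the data include special-category information? yes; and Standard Transfer (rule 10)? no. So the processing is not a Chargeable Transfer.
Under rule 7: the data relate to criminal convictions? no; and the data subjects have not given explicit consent? yes. So the processing is not an Authorised Disclosure.
Under rule 3: not an Authorised Disclosure (rule 7)? yes; or the processing does not involve systematic monitoring of a public area? yes. So the processing is an Accredited Disclosure.
Under rule 11: Tier II Operation (rule 5)? yes; and Chargeable Transfer (rule 6)? no; and Accredited Disclosure (rule 3)? yes. So the processing is not a Tier II Use.

Chargeable Transfer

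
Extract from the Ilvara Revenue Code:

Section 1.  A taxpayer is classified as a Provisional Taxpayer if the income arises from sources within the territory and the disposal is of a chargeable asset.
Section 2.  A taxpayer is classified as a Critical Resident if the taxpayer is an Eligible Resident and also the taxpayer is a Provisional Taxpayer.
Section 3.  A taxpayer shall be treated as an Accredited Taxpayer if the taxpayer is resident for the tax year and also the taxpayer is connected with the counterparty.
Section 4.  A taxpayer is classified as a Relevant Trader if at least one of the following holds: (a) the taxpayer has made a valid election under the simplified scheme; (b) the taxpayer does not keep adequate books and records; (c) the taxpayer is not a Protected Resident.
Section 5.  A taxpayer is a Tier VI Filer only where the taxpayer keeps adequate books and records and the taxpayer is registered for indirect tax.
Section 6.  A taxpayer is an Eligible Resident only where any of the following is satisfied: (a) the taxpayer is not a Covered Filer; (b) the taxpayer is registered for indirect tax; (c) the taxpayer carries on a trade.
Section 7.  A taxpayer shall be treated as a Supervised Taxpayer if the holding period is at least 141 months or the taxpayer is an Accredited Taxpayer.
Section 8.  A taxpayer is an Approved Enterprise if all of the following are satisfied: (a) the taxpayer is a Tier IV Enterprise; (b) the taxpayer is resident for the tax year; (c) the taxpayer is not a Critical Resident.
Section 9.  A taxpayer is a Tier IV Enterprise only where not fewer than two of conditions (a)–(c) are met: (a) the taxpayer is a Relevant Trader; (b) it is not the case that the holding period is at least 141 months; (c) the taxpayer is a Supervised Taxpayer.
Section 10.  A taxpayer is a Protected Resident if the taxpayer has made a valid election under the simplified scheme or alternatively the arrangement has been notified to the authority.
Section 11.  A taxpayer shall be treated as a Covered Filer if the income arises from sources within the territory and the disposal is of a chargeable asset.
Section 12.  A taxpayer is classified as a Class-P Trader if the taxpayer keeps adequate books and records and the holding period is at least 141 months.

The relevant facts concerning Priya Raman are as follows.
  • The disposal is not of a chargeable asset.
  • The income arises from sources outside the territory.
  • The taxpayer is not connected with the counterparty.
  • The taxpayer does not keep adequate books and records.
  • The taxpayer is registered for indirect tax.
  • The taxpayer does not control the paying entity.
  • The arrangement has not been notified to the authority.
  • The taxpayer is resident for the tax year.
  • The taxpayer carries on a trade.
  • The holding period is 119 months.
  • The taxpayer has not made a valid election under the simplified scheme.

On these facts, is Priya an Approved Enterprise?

Yes

section 10 — Protected Resident: [the taxpayer has made a valid election under the simplified scheme? no] OR [the arrangement has been notified to the authority? no] → not satisfied.
section 4 — Relevant Trader: [the taxpayer has made a valid election under the simplified scheme? no] OR [the taxpayer does not keep adequate books and records? yes] OR [not a Protected Resident (section 10)? yes] → satisfied.
section 3 — Accredited Taxpayer: [the taxpayer is resident for the tax year? yes] AND [the taxpayer is connected with the counterparty? no] → not satisfied.
section 7 — Supervised Taxpayer: [holding period: 119 months ≥ 141 months? no] OR [Accredited Taxpayer (section 3)? no] → not satisfied.
section 9 — Tier IV Enterprise: Relevant Trader (section 4)? yes; holding period: 119 months ≥ 141 months? no, so negated condition yes; Supervised Taxpayer (section 7)? no — 2 of 3 hold (need ≥2) → satisfied.
section 11 — Covered Filer: [the income arises from sources within the territory? no] AND [the disposal is of a chargeable asset? no] → not satisfied.
section 6 — Eligible Resident: [not a Covered Filer (section 11)? yes] OR [the taxpayer is registered for indirect tax? yes] OR [the taxpayer carries on a trade? yes] → satisfied.
section 1 — Provisional Taxpayer: [the income arises from sources within the territory? no] AND [the disposal is of a chargeable asset? no] → not satisfied.
section 2 — Critical Resident: [Eligible Resident (section 6)? yes] AND [Provisional Taxpayer (section 1)? no] → not satisfied.
section 8 — Approved Enterprise: [Tier IV Enterprise (section 9)? yes] AND [the taxpayer is resident for the tax year? yes] AND [not a Critical Resident (section 2)? yes] → satisfied.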